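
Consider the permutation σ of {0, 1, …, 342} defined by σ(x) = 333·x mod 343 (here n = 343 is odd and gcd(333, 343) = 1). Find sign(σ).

Orbit of 16 under x↦333x: [16, 183, 228, 121, 162, 95, 79]… (length divides ord_343(333)).
π_333 has 7 disjoint cycles with lengths [147, 147, 21, 21, 3, 3, 1] on {0,…,342}.
With 7 cycles on 343 points, sign = (−1)^{343−7} = +1.

+1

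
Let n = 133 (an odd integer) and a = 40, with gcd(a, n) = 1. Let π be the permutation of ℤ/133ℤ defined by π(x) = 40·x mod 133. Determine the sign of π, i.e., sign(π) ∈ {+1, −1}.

+1

Orbit of 40 under x↦40x: [40, 4, 27, 16, 108, 64, 33]… (length divides ord_133(40)).
π_40 has 9 disjoint cycles with lengths [18, 18, 18, 18, 18, 18, 18, 6, 1] on {0,…,132}.
Σ(ℓ_i−1) = 133−9 = 124; sign = (−1)^124 = +1.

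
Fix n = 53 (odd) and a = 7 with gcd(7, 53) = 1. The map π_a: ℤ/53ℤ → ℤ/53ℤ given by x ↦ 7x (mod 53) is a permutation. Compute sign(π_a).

+1

Orbit of 15 under x↦7x: [15, 52, 46, 4, 28, 37, 47]… (length divides ord_53(7)).
Decompose π into cycles: lengths [26, 26, 1] (3 cycles, including the fixed point 0).
n − c = 53 − 3 = 50; sign = (−1)^50 = +1.
Check: (7/53) = +1 by Zolotarev.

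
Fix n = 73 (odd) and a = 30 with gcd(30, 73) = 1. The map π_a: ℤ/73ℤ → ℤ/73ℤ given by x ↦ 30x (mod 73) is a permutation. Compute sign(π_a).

Orbit of 7 under x↦30x: [7, 64, 22, 3, 17, 72, 43]… (length divides ord_73(30)).
4 cycles of lengths [24, 24, 24, 1].
73 − 4 = 69 transpositions; sign(π) = (−1)^69 = -1.
Via Zolotarev, sign(π_{30}) = (30|73) = -1.

-1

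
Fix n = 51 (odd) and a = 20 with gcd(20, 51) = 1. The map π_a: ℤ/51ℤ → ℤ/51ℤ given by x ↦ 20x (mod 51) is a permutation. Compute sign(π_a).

Orbit of 41 under x↦20x: [41, 4, 29, 19, 23, 1, 20]… (length divides ord_51(20)).
5 cycles of lengths [16, 16, 16, 2, 1].
sign(π) = (−1)^{n − #cycles} = (−1)^{51−5} = (−1)^46 = +1.
Zolotarev: (20|51) = +1, matching the cycle-count sign.

+1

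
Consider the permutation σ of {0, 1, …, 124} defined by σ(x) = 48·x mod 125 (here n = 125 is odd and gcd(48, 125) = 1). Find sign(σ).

Trace 98: π^k(98) = [98, 79, 42, 16, 18, 114, 97] for k=0..6.
4 cycles of lengths [100, 20, 4, 1].
Σ(ℓ_i−1) = 125−4 = 121; sign = (−1)^121 = -1.
Zolotarev: (48|125) = -1, matching the cycle-count sign.

-1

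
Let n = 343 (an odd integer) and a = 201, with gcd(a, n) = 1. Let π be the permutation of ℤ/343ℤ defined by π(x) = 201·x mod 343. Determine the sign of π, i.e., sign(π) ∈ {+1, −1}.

-1

Start at x=236: 236 → 102 → 265 → 100 → 206 → 246 → 54 → … (one orbit).
π_201 has 4 disjoint cycles with lengths [294, 42, 6, 1] on {0,…,342}.
n − c = 343 − 4 = 339; sign = (−1)^339 = -1.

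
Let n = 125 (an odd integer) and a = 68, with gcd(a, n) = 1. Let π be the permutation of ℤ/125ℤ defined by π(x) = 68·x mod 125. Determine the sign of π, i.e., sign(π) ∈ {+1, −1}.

Orbit of 57 under x↦68x: [57, 1, 68, 124]… (length divides ord_125(68)).
Decompose π into cycles: lengths [4, 4, 4, 4, 4, 4, 4, 4, 4, 4, 4, 4, 4, 4, 4, 4, 4, 4, 4, 4, 4, 4, 4, 4, 4, 4, 4, 4, 4, 4, 4, 1] (32 cycles, including the fixed point 0).
sign(π) = (−1)^{n − #cycles} = (−1)^{125−32} = (−1)^93 = -1.
The Jacobi symbol (68|125) = -1 (Zolotarev) agrees.

-1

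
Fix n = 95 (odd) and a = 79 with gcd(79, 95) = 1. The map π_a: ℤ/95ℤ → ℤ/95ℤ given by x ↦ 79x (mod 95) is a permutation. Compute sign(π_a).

Trace 11: π^k(11) = [11, 14, 61, 69, 36, 89, 1] for k=0..6.
π_79 has 8 disjoint cycles with lengths [18, 18, 18, 18, 18, 2, 2, 1] on {0,…,94}.
95 − 8 = 87 transpositions; sign(π) = (−1)^87 = -1.

-1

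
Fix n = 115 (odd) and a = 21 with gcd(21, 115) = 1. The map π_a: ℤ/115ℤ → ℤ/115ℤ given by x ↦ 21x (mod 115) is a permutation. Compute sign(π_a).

Orbit of 111 under x↦21x: [111, 31, 76, 101, 51, 36, 66]… (length divides ord_115(21)).
The orbit structure of x ↦ 21x mod 115: 10 orbits of sizes [22, 22, 22, 22, 22, 1, 1, 1, 1, 1].
10 cycles on 115: each ℓ→(−1)^(ℓ−1), product (−1)^105 = -1.
(21|115)_J = -1 (Zolotarev's lemma cross-check).

-1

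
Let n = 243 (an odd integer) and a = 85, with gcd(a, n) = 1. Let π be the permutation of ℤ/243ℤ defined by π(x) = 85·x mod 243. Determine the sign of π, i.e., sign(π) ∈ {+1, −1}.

+1

Trace 7: π^k(7) = [7, 109, 31, 205, 172, 40, 241] for k=0..6.
π_85 has 11 disjoint cycles with lengths [81, 81, 27, 27, 9, 9, 3, 3, 1, 1, 1] on {0,…,242}.
With 11 cycles on 243 points, sign = (−1)^{243−11} = +1.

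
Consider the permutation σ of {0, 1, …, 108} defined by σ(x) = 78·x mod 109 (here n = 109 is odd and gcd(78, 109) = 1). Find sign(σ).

Orbit of 27 under x↦78x: [27, 35, 5, 63, 9, 48, 38]… (length divides ord_109(78)).
Cycle lengths of π_78 on ℤ/109ℤ: [27, 27, 27, 27, 1]; 5 cycles in total.
109 − 5 = 104 transpositions; sign(π) = (−1)^104 = +1.
Zolotarev: (78|109) = +1, matching the cycle-count sign.

+1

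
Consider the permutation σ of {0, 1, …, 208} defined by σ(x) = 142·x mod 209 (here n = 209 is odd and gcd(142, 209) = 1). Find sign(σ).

-1

Orbit of 23 under x↦142x: [23, 131, 1, 142, 100, 197, 177]… (length divides ord_209(142)).
18 cycles of lengths [18, 18, 18, 18, 18, 18, 18, 18, 18, 18, 9, 9, 2, 2, 2, 2, 2, 1].
sign(π) = (−1)^{n − #cycles} = (−1)^{209−18} = (−1)^191 = -1.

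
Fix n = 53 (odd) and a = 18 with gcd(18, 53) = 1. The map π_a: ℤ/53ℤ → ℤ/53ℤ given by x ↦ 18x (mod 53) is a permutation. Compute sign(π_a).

-1

Start at x=12: 12 → 4 → 19 → 24 → 8 → 38 → 48 → … (one orbit).
π_18 has 2 disjoint cycles with lengths [52, 1] on {0,…,52}.
2 cycles on 53: each ℓ→(−1)^(ℓ−1), product (−1)^51 = -1.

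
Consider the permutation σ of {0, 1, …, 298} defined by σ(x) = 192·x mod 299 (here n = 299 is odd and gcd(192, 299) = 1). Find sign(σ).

Trace 29: π^k(29) = [29, 186, 131, 36, 35, 142, 55] for k=0..6.
π_192 has 9 disjoint cycles with lengths [66, 66, 66, 66, 11, 11, 6, 6, 1] on {0,…,298}.
With 9 cycles on 299 points, sign = (−1)^{299−9} = +1.

+1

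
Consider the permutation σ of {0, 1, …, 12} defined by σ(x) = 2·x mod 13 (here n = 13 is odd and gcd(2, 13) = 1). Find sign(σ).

-1

Start at x=4: 4 → 8 → 3 → 6 → 12 → 11 → 9 → … (one orbit).
Cycle type of π: 12 + 1; total 2 cycles.
Σ(ℓ_i−1) = 13−2 = 11; sign = (−1)^11 = -1.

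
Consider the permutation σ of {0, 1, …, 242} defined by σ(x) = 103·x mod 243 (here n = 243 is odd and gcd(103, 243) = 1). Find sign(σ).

+1

Trace 43: π^k(43) = [43, 55, 76, 52, 10, 58, 142] for k=0..6.
The orbit structure of x ↦ 103x mod 243: 11 orbits of sizes [81, 81, 27, 27, 9, 9, 3, 3, 1, 1, 1].
11 cycles on 243: each ℓ→(−1)^(ℓ−1), product (−1)^232 = +1.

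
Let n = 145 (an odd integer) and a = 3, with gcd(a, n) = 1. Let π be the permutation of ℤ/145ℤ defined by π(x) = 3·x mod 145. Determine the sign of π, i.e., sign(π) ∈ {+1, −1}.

+1

Orbit of 108 under x↦3x: [108, 34, 102, 16, 48, 144, 142]… (length divides ord_145(3)).
The orbit structure of x ↦ 3x mod 145: 7 orbits of sizes [28, 28, 28, 28, 28, 4, 1].
With 7 cycles on 145 points, sign = (−1)^{145−7} = +1.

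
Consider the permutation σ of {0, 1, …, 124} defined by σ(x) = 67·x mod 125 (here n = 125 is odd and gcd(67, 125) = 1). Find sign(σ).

Trace 67: π^k(67) = [67, 114, 13, 121, 107, 44, 73] for k=0..6.
The orbit structure of x ↦ 67x mod 125: 4 orbits of sizes [100, 20, 4, 1].
n − c = 125 − 4 = 121; sign = (−1)^121 = -1.

-1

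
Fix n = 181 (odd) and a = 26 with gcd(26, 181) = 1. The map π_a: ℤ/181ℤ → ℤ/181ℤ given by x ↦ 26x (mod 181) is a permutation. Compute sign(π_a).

Trace 26: π^k(26) = [26, 133, 19, 132, 174, 180, 155] for k=0..6.
Decompose π into cycles: lengths [12, 12, 12, 12, 12, 12, 12, 12, 12, 12, 12, 12, 12, 12, 12, 1] (16 cycles, including the fixed point 0).
With 16 cycles on 181 points, sign = (−1)^{181−16} = -1.

-1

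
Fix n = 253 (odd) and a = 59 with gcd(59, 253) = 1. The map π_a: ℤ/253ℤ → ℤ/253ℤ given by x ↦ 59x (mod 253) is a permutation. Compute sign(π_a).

Orbit of 177 under x↦59x: [177, 70, 82, 31, 58, 133, 4]… (length divides ord_253(59)).
Cycle lengths of π_59 on ℤ/253ℤ: [55, 55, 55, 55, 11, 11, 5, 5, 1]; 9 cycles in total.
sign(π) = (−1)^{n − #cycles} = (−1)^{253−9} = (−1)^244 = +1.

+1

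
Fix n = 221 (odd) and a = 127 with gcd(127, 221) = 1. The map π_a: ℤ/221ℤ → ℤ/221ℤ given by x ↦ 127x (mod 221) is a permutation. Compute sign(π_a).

+1

Trace 121: π^k(121) = [121, 118, 179, 191, 168, 120, 212] for k=0..6.
π_127 has 13 disjoint cycles with lengths [24, 24, 24, 24, 24, 24, 24, 24, 8, 8, 6, 6, 1] on {0,…,220}.
13 cycles on 221: each ℓ→(−1)^(ℓ−1), product (−1)^208 = +1.
Check: (127/221) = +1 by Zolotarev.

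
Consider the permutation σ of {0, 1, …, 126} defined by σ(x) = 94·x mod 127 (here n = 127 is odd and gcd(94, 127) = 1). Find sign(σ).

Start at x=47: 47 → 100 → 2 → 61 → 19 → 8 → 117 → … (one orbit).
Cycle lengths of π_94 on ℤ/127ℤ: [21, 21, 21, 21, 21, 21, 1]; 7 cycles in total.
With 7 cycles on 127 points, sign = (−1)^{127−7} = +1.
Via Zolotarev, sign(π_{94}) = (94|127) = +1.

+1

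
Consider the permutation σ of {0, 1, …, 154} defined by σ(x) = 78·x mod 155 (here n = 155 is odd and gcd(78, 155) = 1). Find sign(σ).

-1

Orbit of 64 under x↦78x: [64, 32, 16, 8, 4, 2, 1]… (length divides ord_155(78)).
Cycle type of π: 20×6 + 5×6 + 4 + 1; total 14 cycles.
Σ(ℓ_i−1) = 155−14 = 141; sign = (−1)^141 = -1.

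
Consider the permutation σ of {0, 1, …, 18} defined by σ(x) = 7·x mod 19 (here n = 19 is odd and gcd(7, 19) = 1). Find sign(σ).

Start at x=1: 1 → 7 → 11 → 1 (one orbit).
Cycle type of π: 3×6 + 1; total 7 cycles.
With 7 cycles on 19 points, sign = (−1)^{19−7} = +1.
The Jacobi symbol (7|19) = +1 (Zolotarev) agrees.

+1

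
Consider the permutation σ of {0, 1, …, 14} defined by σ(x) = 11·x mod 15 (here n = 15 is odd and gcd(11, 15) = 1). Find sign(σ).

Trace 1: π^k(1) = [1, 11] for k=0..1.
Decompose π into cycles: lengths [2, 2, 2, 2, 2, 1, 1, 1, 1, 1] (10 cycles, including the fixed point 0).
Σ(ℓ_i−1) = 15−10 = 5; sign = (−1)^5 = -1.
The Jacobi symbol (11|15) = -1 (Zolotarev) agrees.

-1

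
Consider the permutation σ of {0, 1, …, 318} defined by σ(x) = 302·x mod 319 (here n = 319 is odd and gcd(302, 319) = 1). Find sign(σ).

-1

Trace 278: π^k(278) = [278, 59, 273, 144, 104, 146, 70] for k=0..6.
π_302 has 24 disjoint cycles with lengths [20, 20, 20, 20, 20, 20, 20, 20, 20, 20, 20, 20, 20, 20, 5, 5, 4, 4, 4, 4, 4, 4, 4, 1] on {0,…,318}.
sign(π) = (−1)^{n − #cycles} = (−1)^{319−24} = (−1)^295 = -1.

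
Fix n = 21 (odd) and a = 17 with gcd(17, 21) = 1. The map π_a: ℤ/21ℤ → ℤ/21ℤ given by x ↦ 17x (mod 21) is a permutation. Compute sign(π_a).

Trace 1: π^k(1) = [1, 17, 16, 20, 4, 5] for k=0..5.
Decompose π into cycles: lengths [6, 6, 6, 2, 1] (5 cycles, including the fixed point 0).
With 5 cycles on 21 points, sign = (−1)^{21−5} = +1.
The Jacobi symbol (17|21) = +1 (Zolotarev) agrees.

+1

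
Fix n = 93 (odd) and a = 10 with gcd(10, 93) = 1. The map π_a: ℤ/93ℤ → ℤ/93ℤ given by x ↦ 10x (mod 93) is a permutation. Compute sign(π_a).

Start at x=82: 82 → 76 → 16 → 67 → 19 → 4 → 40 → … (one orbit).
Cycle type of π: 15×6 + 1×3; total 9 cycles.
Σ(ℓ_i−1) = 93−9 = 84; sign = (−1)^84 = +1.
Check: (10/93) = +1 by Zolotarev.

+1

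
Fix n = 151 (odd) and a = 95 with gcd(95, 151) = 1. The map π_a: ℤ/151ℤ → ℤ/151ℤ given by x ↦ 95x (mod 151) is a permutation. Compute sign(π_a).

Orbit of 62 under x↦95x: [62, 1, 95, 116, 148, 17, 105]… (length divides ord_151(95)).
3 cycles of lengths [75, 75, 1].
n − c = 151 − 3 = 148; sign = (−1)^148 = +1.

+1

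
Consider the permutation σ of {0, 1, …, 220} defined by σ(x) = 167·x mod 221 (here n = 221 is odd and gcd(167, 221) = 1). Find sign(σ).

Start at x=150: 150 → 77 → 41 → 217 → 216 → 49 → 6 → … (one orbit).
Cycle type of π: 48×4 + 16 + 12 + 1; total 7 cycles.
sign(π) = (−1)^{n − #cycles} = (−1)^{221−7} = (−1)^214 = +1.
Check: (167/221) = +1 by Zolotarev.

+1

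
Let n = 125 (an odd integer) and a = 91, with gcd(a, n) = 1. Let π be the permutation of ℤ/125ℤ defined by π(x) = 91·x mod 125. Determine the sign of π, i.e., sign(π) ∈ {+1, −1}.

Trace 101: π^k(101) = [101, 66, 6, 46, 61, 51, 16] for k=0..6.
Cycle type of π: 25×4 + 5×4 + 1×5; total 13 cycles.
With 13 cycles on 125 points, sign = (−1)^{125−13} = +1.

+1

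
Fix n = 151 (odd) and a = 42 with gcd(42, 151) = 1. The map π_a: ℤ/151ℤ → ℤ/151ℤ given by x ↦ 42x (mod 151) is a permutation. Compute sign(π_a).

+1

Start at x=4: 4 → 17 → 110 → 90 → 5 → 59 → 62 → … (one orbit).
Decompose π into cycles: lengths [75, 75, 1] (3 cycles, including the fixed point 0).
n − c = 151 − 3 = 148; sign = (−1)^148 = +1.
The Jacobi symbol (42|151) = +1 (Zolotarev) agrees.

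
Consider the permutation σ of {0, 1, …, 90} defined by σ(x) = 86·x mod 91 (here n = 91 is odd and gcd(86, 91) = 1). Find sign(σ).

-1

Trace 86: π^k(86) = [86, 25, 57, 79, 60, 64, 44] for k=0..6.
π_86 has 12 disjoint cycles with lengths [12, 12, 12, 12, 12, 12, 4, 4, 4, 3, 3, 1] on {0,…,90}.
91 − 12 = 79 transpositions; sign(π) = (−1)^79 = -1.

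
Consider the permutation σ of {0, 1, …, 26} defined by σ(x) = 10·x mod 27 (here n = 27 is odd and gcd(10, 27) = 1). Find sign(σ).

Start at x=10: 10 → 19 → 1 → 10 (one orbit).
Decompose π into cycles: lengths [3, 3, 3, 3, 3, 3, 1, 1, 1, 1, 1, 1, 1, 1, 1] (15 cycles, including the fixed point 0).
sign(π) = (−1)^{n − #cycles} = (−1)^{27−15} = (−1)^12 = +1.
Via Zolotarev, sign(π_{10}) = (10|27) = +1.

+1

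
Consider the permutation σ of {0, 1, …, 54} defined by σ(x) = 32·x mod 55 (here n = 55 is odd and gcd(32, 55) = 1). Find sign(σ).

+1

Trace 34: π^k(34) = [34, 43, 1, 32] for k=0..3.
17 cycles of lengths [4, 4, 4, 4, 4, 4, 4, 4, 4, 4, 4, 2, 2, 2, 2, 2, 1].
sign(π) = (−1)^{n − #cycles} = (−1)^{55−17} = (−1)^38 = +1.
(32|55)_J = +1 (Zolotarev's lemma cross-check).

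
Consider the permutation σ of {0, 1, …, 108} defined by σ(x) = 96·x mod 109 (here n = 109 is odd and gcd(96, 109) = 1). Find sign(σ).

-1

Trace 7: π^k(7) = [7, 18, 93, 99, 21, 54, 61] for k=0..6.
Cycle lengths of π_96 on ℤ/109ℤ: [108, 1]; 2 cycles in total.
2 cycles on 109: each ℓ→(−1)^(ℓ−1), product (−1)^107 = -1.
Check: (96/109) = -1 by Zolotarev.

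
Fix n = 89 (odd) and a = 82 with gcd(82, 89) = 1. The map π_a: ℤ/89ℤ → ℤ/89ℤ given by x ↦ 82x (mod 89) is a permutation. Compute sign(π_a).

-1

Orbit of 61 under x↦82x: [61, 18, 52, 81, 56, 53, 74]… (length divides ord_89(82)).
Cycle type of π: 88 + 1; total 2 cycles.
2 cycles on 89: each ℓ→(−1)^(ℓ−1), product (−1)^87 = -1.
Via Zolotarev, sign(π_{82}) = (82|89) = -1.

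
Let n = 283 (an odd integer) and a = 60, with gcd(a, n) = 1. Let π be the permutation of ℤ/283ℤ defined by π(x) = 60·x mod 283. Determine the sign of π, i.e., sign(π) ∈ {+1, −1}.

+1

Start at x=29: 29 → 42 → 256 → 78 → 152 → 64 → 161 → … (one orbit).
π_60 has 7 disjoint cycles with lengths [47, 47, 47, 47, 47, 47, 1] on {0,…,282}.
sign(π) = (−1)^{n − #cycles} = (−1)^{283−7} = (−1)^276 = +1.
Zolotarev: (60|283) = +1, matching the cycle-count sign.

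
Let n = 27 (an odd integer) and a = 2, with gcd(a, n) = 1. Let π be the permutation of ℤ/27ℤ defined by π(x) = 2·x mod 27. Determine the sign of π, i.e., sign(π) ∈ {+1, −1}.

-1

Orbit of 4 under x↦2x: [4, 8, 16, 5, 10, 20, 13]… (length divides ord_27(2)).
Decompose π into cycles: lengths [18, 6, 2, 1] (4 cycles, including the fixed point 0).
Σ(ℓ_i−1) = 27−4 = 23; sign = (−1)^23 = -1.
(2|27)_J = -1 (Zolotarev's lemma cross-check).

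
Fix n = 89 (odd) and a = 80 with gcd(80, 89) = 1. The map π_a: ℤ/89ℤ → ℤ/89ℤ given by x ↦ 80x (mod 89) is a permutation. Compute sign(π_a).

+1

Trace 40: π^k(40) = [40, 85, 36, 32, 68, 11, 79] for k=0..6.
Decompose π into cycles: lengths [44, 44, 1] (3 cycles, including the fixed point 0).
sign(π) = (−1)^{n − #cycles} = (−1)^{89−3} = (−1)^86 = +1.
(80|89)_J = +1 (Zolotarev's lemma cross-check).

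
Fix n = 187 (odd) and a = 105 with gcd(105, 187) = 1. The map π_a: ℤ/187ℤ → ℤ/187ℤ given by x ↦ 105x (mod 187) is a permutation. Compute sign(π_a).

+1

Orbit of 142 under x↦105x: [142, 137, 173, 26, 112, 166, 39]… (length divides ord_187(105)).
π_105 has 5 disjoint cycles with lengths [80, 80, 16, 10, 1] on {0,…,186}.
187 − 5 = 182 transpositions; sign(π) = (−1)^182 = +1.
Check: (105/187) = +1 by Zolotarev.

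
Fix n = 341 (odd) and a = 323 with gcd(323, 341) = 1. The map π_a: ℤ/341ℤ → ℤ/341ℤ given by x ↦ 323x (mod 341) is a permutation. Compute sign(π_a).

-1

Trace 1: π^k(1) = [1, 323, 324, 306, 289, 254, 202] for k=0..6.
Cycle lengths of π_323 on ℤ/341ℤ: [30, 30, 30, 30, 30, 30, 30, 30, 30, 30, 30, 5, 5, 1]; 14 cycles in total.
sign(π) = (−1)^{n − #cycles} = (−1)^{341−14} = (−1)^327 = -1.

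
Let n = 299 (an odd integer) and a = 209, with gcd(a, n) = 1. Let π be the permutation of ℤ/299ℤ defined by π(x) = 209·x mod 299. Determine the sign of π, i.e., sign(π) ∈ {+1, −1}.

+1

Orbit of 144 under x↦209x: [144, 196, 1, 209, 27, 261, 131]… (length divides ord_299(209)).
The orbit structure of x ↦ 209x mod 299: 39 orbits of sizes [11, 11, 11, 11, 11, 11, 11, 11, 11, 11, 11, 11, 11, 11, 11, 11, 11, 11, 11, 11, 11, 11, 11, 11, 11, 11, 1, 1, 1, 1, 1, 1, 1, 1, 1, 1, 1, 1, 1].
39 cycles on 299: each ℓ→(−1)^(ℓ−1), product (−1)^260 = +1.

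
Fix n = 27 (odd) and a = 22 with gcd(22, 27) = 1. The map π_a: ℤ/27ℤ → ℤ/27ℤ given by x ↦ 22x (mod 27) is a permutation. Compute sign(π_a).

Orbit of 25 under x↦22x: [25, 10, 4, 7, 19, 13, 16]… (length divides ord_27(22)).
π_22 has 7 disjoint cycles with lengths [9, 9, 3, 3, 1, 1, 1] on {0,…,26}.
With 7 cycles on 27 points, sign = (−1)^{27−7} = +1.

+1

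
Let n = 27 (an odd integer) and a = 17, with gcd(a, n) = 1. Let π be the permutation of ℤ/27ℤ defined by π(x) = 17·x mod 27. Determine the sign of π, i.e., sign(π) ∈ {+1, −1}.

-1

Start at x=26: 26 → 10 → 8 → 1 → 17 → 19 → 26 (one orbit).
Cycle type of π: 6×3 + 2×4 + 1; total 8 cycles.
8 cycles on 27: each ℓ→(−1)^(ℓ−1), product (−1)^19 = -1.
The Jacobi symbol (17|27) = -1 (Zolotarev) agrees.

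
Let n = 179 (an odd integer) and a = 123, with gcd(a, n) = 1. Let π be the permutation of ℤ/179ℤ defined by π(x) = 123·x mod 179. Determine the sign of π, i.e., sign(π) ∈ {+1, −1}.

-1

Start at x=115: 115 → 4 → 134 → 14 → 111 → 49 → 120 → … (one orbit).
The orbit structure of x ↦ 123x mod 179: 2 orbits of sizes [178, 1].
179 − 2 = 177 transpositions; sign(π) = (−1)^177 = -1.
Via Zolotarev, sign(π_{123}) = (123|179) = -1.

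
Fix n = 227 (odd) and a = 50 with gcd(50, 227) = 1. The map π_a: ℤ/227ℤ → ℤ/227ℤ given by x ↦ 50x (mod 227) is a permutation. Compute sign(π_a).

-1

Orbit of 45 under x↦50x: [45, 207, 135, 167, 178, 47, 80]… (length divides ord_227(50)).
Cycle type of π: 226 + 1; total 2 cycles.
Σ(ℓ_i−1) = 227−2 = 225; sign = (−1)^225 = -1.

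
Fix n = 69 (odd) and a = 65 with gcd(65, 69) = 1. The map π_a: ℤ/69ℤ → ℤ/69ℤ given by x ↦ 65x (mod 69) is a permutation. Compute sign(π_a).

Trace 11: π^k(11) = [11, 25, 38, 55, 56, 52, 68] for k=0..6.
5 cycles of lengths [22, 22, 22, 2, 1].
n − c = 69 − 5 = 64; sign = (−1)^64 = +1.
Check: (65/69) = +1 by Zolotarev.

+1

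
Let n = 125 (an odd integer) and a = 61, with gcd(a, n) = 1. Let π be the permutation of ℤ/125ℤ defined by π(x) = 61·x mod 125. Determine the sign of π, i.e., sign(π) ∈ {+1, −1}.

Trace 6: π^k(6) = [6, 116, 76, 11, 46, 56, 41] for k=0..6.
π_61 has 13 disjoint cycles with lengths [25, 25, 25, 25, 5, 5, 5, 5, 1, 1, 1, 1, 1] on {0,…,124}.
sign(π) = (−1)^{n − #cycles} = (−1)^{125−13} = (−1)^112 = +1.
Zolotarev: (61|125) = +1, matching the cycle-count sign.

+1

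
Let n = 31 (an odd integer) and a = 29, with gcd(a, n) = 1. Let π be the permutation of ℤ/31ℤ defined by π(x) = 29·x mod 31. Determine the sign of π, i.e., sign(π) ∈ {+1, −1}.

Start at x=4: 4 → 23 → 16 → 30 → 2 → 27 → 8 → … (one orbit).
π_29 has 4 disjoint cycles with lengths [10, 10, 10, 1] on {0,…,30}.
Σ(ℓ_i−1) = 31−4 = 27; sign = (−1)^27 = -1.

-1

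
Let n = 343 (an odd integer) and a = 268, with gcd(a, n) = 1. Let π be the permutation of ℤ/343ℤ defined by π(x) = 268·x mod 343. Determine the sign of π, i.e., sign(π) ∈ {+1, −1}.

Orbit of 333 under x↦268x: [333, 64, 2, 193, 274, 30, 151]… (length divides ord_343(268)).
Cycle lengths of π_268 on ℤ/343ℤ: [147, 147, 21, 21, 3, 3, 1]; 7 cycles in total.
sign(π) = (−1)^{n − #cycles} = (−1)^{343−7} = (−1)^336 = +1.
Check: (268/343) = +1 by Zolotarev.

+1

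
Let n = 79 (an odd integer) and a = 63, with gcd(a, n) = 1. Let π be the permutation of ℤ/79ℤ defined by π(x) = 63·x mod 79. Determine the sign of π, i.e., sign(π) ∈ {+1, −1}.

-1

Start at x=2: 2 → 47 → 38 → 24 → 11 → 61 → 51 → … (one orbit).
The orbit structure of x ↦ 63x mod 79: 2 orbits of sizes [78, 1].
79 − 2 = 77 transpositions; sign(π) = (−1)^77 = -1.
(63|79)_J = -1 (Zolotarev's lemma cross-check).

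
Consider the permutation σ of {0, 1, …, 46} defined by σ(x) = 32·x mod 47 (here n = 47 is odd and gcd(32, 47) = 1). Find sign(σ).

+1

Orbit of 2 under x↦32x: [2, 17, 27, 18, 12, 8, 21]… (length divides ord_47(32)).
Cycle type of π: 23×2 + 1; total 3 cycles.
3 cycles on 47: each ℓ→(−1)^(ℓ−1), product (−1)^44 = +1.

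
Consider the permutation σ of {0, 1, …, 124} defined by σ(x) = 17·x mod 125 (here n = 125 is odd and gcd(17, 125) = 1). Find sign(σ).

-1

Trace 79: π^k(79) = [79, 93, 81, 2, 34, 78, 76] for k=0..6.
4 cycles of lengths [100, 20, 4, 1].
n − c = 125 − 4 = 121; sign = (−1)^121 = -1.
(17|125)_J = -1 (Zolotarev's lemma cross-check).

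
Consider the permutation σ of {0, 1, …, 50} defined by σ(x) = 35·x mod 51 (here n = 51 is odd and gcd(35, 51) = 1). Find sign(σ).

Trace 35: π^k(35) = [35, 1] for k=0..1.
Cycle lengths of π_35 on ℤ/51ℤ: [2, 2, 2, 2, 2, 2, 2, 2, 2, 2, 2, 2, 2, 2, 2, 2, 2, 1, 1, 1, 1, 1, 1, 1, 1, 1, 1, 1, 1, 1, 1, 1, 1, 1]; 34 cycles in total.
51 − 34 = 17 transpositions; sign(π) = (−1)^17 = -1.

-1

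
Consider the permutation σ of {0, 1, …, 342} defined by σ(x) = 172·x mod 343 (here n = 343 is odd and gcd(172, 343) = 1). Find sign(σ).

Trace 102: π^k(102) = [102, 51, 197, 270, 135, 239, 291] for k=0..6.
7 cycles of lengths [147, 147, 21, 21, 3, 3, 1].
Σ(ℓ_i−1) = 343−7 = 336; sign = (−1)^336 = +1.
Zolotarev: (172|343) = +1, matching the cycle-count sign.

+1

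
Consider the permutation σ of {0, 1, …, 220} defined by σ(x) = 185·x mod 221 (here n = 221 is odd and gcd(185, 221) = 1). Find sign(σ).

+1

Orbit of 178 under x↦185x: [178, 1, 185, 191, 196, 16, 87]… (length divides ord_221(185)).
The orbit structure of x ↦ 185x mod 221: 15 orbits of sizes [24, 24, 24, 24, 24, 24, 24, 24, 8, 8, 3, 3, 3, 3, 1].
221 − 15 = 206 transpositions; sign(π) = (−1)^206 = +1.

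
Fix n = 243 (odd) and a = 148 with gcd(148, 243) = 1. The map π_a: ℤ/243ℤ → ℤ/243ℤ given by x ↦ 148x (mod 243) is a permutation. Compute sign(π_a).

+1

Orbit of 226 under x↦148x: [226, 157, 151, 235, 31, 214, 82]… (length divides ord_243(148)).
Cycle type of π: 81×2 + 27×2 + 9×2 + 3×2 + 1×3; total 11 cycles.
243 − 11 = 232 transpositions; sign(π) = (−1)^232 = +1.
Zolotarev: (148|243) = +1, matching the cycle-count sign.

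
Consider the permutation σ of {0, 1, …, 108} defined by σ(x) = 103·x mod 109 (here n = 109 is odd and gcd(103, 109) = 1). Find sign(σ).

-1

Start at x=17: 17 → 7 → 67 → 34 → 14 → 25 → 68 → … (one orbit).
π_103 has 2 disjoint cycles with lengths [108, 1] on {0,…,108}.
With 2 cycles on 109 points, sign = (−1)^{109−2} = -1.
(103|109)_J = -1 (Zolotarev's lemma cross-check).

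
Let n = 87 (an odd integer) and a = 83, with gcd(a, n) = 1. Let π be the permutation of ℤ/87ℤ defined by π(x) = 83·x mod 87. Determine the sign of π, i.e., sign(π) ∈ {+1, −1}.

-1

Orbit of 49 under x↦83x: [49, 65, 1, 83, 16, 23, 82]… (length divides ord_87(83)).
Cycle type of π: 14×4 + 7×4 + 2 + 1; total 10 cycles.
Σ(ℓ_i−1) = 87−10 = 77; sign = (−1)^77 = -1.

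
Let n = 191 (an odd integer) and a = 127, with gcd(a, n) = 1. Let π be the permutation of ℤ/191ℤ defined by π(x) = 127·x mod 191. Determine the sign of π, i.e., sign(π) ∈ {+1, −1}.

-1

Trace 32: π^k(32) = [32, 53, 46, 112, 90, 161, 10] for k=0..6.
2 cycles of lengths [190, 1].
With 2 cycles on 191 points, sign = (−1)^{191−2} = -1.
Zolotarev: (127|191) = -1, matching the cycle-count sign.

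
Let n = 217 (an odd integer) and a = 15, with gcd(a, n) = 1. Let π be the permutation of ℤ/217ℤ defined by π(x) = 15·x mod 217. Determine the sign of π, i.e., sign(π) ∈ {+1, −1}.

Orbit of 8 under x↦15x: [8, 120, 64, 92, 78, 85, 190]… (length divides ord_217(15)).
Decompose π into cycles: lengths [10, 10, 10, 10, 10, 10, 10, 10, 10, 10, 10, 10, 10, 10, 10, 10, 10, 10, 10, 10, 10, 1, 1, 1, 1, 1, 1, 1] (28 cycles, including the fixed point 0).
n − c = 217 − 28 = 189; sign = (−1)^189 = -1.
Zolotarev: (15|217) = -1, matching the cycle-count sign.

-1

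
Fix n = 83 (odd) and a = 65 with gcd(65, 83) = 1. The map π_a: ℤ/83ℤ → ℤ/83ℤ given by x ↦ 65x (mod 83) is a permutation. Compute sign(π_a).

Start at x=25: 25 → 48 → 49 → 31 → 23 → 1 → 65 → … (one orbit).
Decompose π into cycles: lengths [41, 41, 1] (3 cycles, including the fixed point 0).
3 cycles on 83: each ℓ→(−1)^(ℓ−1), product (−1)^80 = +1.

+1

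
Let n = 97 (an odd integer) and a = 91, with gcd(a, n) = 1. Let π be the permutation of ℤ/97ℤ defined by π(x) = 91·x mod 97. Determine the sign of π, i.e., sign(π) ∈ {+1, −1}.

Orbit of 81 under x↦91x: [81, 96, 6, 61, 22, 62, 16]… (length divides ord_97(91)).
Decompose π into cycles: lengths [12, 12, 12, 12, 12, 12, 12, 12, 1] (9 cycles, including the fixed point 0).
9 cycles on 97: each ℓ→(−1)^(ℓ−1), product (−1)^88 = +1.

+1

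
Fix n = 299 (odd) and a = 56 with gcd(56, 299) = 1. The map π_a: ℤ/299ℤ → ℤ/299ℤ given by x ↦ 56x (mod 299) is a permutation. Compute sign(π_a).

-1

Trace 94: π^k(94) = [94, 181, 269, 114, 105, 199, 81] for k=0..6.
8 cycles of lengths [66, 66, 66, 66, 22, 6, 6, 1].
Σ(ℓ_i−1) = 299−8 = 291; sign = (−1)^291 = -1.
The Jacobi symbol (56|299) = -1 (Zolotarev) agrees.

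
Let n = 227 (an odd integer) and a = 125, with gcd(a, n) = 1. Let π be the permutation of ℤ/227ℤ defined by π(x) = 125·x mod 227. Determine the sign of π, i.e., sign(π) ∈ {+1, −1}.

-1

Start at x=147: 147 → 215 → 89 → 2 → 23 → 151 → 34 → … (one orbit).
The orbit structure of x ↦ 125x mod 227: 2 orbits of sizes [226, 1].
sign(π) = (−1)^{n − #cycles} = (−1)^{227−2} = (−1)^225 = -1.
The Jacobi symbol (125|227) = -1 (Zolotarev) agrees.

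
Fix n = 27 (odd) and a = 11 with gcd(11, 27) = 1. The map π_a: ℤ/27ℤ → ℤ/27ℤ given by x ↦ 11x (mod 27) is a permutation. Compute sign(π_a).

Orbit of 19 under x↦11x: [19, 20, 4, 17, 25, 5, 1]… (length divides ord_27(11)).
π_11 has 4 disjoint cycles with lengths [18, 6, 2, 1] on {0,…,26}.
27 − 4 = 23 transpositions; sign(π) = (−1)^23 = -1.
Zolotarev: (11|27) = -1, matching the cycle-count sign.

-1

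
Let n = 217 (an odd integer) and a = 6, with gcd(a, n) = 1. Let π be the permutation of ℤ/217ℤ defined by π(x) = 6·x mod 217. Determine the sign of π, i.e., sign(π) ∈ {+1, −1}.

+1

Trace 6: π^k(6) = [6, 36, 216, 211, 181, 1] for k=0..5.
39 cycles of lengths [6, 6, 6, 6, 6, 6, 6, 6, 6, 6, 6, 6, 6, 6, 6, 6, 6, 6, 6, 6, 6, 6, 6, 6, 6, 6, 6, 6, 6, 6, 6, 6, 6, 6, 6, 2, 2, 2, 1].
217 − 39 = 178 transpositions; sign(π) = (−1)^178 = +1.
Via Zolotarev, sign(π_{6}) = (6|217) = +1.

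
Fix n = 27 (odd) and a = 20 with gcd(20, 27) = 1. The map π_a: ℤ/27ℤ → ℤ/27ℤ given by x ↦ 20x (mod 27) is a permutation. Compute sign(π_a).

-1

Start at x=22: 22 → 8 → 25 → 14 → 10 → 11 → 4 → … (one orbit).
π_20 has 4 disjoint cycles with lengths [18, 6, 2, 1] on {0,…,26}.
27 − 4 = 23 transpositions; sign(π) = (−1)^23 = -1.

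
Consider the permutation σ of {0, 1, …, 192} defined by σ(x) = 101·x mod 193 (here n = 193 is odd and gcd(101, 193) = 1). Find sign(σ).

+1

Start at x=3: 3 → 110 → 109 → 8 → 36 → 162 → 150 → … (one orbit).
π_101 has 3 disjoint cycles with lengths [96, 96, 1] on {0,…,192}.
Σ(ℓ_i−1) = 193−3 = 190; sign = (−1)^190 = +1.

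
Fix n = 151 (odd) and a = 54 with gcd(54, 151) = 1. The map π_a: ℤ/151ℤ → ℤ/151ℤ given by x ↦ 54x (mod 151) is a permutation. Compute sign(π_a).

Orbit of 66 under x↦54x: [66, 91, 82, 49, 79, 38, 89]… (length divides ord_151(54)).
π_54 has 2 disjoint cycles with lengths [150, 1] on {0,…,150}.
2 cycles on 151: each ℓ→(−1)^(ℓ−1), product (−1)^149 = -1.
The Jacobi symbol (54|151) = -1 (Zolotarev) agrees.

-1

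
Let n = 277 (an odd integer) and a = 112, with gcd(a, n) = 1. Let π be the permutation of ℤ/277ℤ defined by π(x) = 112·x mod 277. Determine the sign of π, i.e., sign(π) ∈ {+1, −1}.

Orbit of 141 under x↦112x: [141, 3, 59, 237, 229, 164, 86]… (length divides ord_277(112)).
3 cycles of lengths [138, 138, 1].
With 3 cycles on 277 points, sign = (−1)^{277−3} = +1.

+1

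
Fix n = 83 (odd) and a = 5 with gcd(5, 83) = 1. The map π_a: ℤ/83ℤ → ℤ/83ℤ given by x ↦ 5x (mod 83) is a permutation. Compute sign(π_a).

Trace 7: π^k(7) = [7, 35, 9, 45, 59, 46, 64] for k=0..6.
2 cycles of lengths [82, 1].
n − c = 83 − 2 = 81; sign = (−1)^81 = -1.
Via Zolotarev, sign(π_{5}) = (5|83) = -1.

-1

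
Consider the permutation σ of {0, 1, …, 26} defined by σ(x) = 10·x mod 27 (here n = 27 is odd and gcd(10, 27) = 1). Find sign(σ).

Start at x=1: 1 → 10 → 19 → 1 (one orbit).
15 cycles of lengths [3, 3, 3, 3, 3, 3, 1, 1, 1, 1, 1, 1, 1, 1, 1].
n − c = 27 − 15 = 12; sign = (−1)^12 = +1.
Check: (10/27) = +1 by Zolotarev.

+1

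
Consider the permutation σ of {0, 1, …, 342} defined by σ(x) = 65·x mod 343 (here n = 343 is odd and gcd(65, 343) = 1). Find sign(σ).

+1

Start at x=53: 53 → 15 → 289 → 263 → 288 → 198 → 179 → … (one orbit).
Cycle lengths of π_65 on ℤ/343ℤ: [147, 147, 21, 21, 3, 3, 1]; 7 cycles in total.
sign(π) = (−1)^{n − #cycles} = (−1)^{343−7} = (−1)^336 = +1.
Via Zolotarev, sign(π_{65}) = (65|343) = +1.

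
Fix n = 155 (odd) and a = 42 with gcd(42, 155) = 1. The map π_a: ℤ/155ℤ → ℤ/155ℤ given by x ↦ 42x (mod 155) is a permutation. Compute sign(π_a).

Start at x=68: 68 → 66 → 137 → 19 → 23 → 36 → 117 → … (one orbit).
Decompose π into cycles: lengths [60, 60, 30, 4, 1] (5 cycles, including the fixed point 0).
n − c = 155 − 5 = 150; sign = (−1)^150 = +1.
(42|155)_J = +1 (Zolotarev's lemma cross-check).

+1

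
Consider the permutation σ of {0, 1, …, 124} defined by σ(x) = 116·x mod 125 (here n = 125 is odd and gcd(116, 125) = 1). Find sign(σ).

+1

Start at x=36: 36 → 51 → 41 → 6 → 71 → 111 → 1 → … (one orbit).
Cycle lengths of π_116 on ℤ/125ℤ: [25, 25, 25, 25, 5, 5, 5, 5, 1, 1, 1, 1, 1]; 13 cycles in total.
With 13 cycles on 125 points, sign = (−1)^{125−13} = +1.
Via Zolotarev, sign(π_{116}) = (116|125) = +1.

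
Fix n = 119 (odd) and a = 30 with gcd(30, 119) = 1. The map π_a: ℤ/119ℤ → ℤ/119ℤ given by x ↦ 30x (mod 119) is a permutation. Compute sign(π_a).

+1

Trace 72: π^k(72) = [72, 18, 64, 16, 4, 1, 30] for k=0..6.
Cycle lengths of π_30 on ℤ/119ℤ: [12, 12, 12, 12, 12, 12, 12, 12, 4, 4, 4, 4, 3, 3, 1]; 15 cycles in total.
sign(π) = (−1)^{n − #cycles} = (−1)^{119−15} = (−1)^104 = +1.
Check: (30/119) = +1 by Zolotarev.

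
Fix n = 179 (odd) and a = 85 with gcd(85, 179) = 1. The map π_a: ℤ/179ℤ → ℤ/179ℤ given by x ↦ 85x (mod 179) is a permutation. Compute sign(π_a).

+1

Orbit of 61 under x↦85x: [61, 173, 27, 147, 144, 68, 52]… (length divides ord_179(85)).
π_85 has 3 disjoint cycles with lengths [89, 89, 1] on {0,…,178}.
With 3 cycles on 179 points, sign = (−1)^{179−3} = +1.
Zolotarev: (85|179) = +1, matching the cycle-count sign.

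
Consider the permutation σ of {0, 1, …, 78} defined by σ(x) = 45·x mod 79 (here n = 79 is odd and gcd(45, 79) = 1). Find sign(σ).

Trace 22: π^k(22) = [22, 42, 73, 46, 16, 9, 10] for k=0..6.
3 cycles of lengths [39, 39, 1].
sign(π) = (−1)^{n − #cycles} = (−1)^{79−3} = (−1)^76 = +1.
Check: (45/79) = +1 by Zolotarev.

+1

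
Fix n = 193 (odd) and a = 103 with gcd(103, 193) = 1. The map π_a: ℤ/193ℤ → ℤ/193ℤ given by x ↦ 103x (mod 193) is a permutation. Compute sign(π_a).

Orbit of 175 under x↦103x: [175, 76, 108, 123, 124, 34, 28]… (length divides ord_193(103)).
2 cycles of lengths [192, 1].
With 2 cycles on 193 points, sign = (−1)^{193−2} = -1.
Check: (103/193) = -1 by Zolotarev.

-1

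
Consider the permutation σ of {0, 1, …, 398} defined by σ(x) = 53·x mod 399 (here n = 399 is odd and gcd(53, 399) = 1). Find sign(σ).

Trace 128: π^k(128) = [128, 1, 53, 16, 50, 256, 2] for k=0..6.
Cycle lengths of π_53 on ℤ/399ℤ: [18, 18, 18, 18, 18, 18, 18, 18, 18, 18, 18, 18, 18, 18, 18, 18, 18, 18, 18, 18, 18, 6, 6, 3, 3, 2, 1]; 27 cycles in total.
With 27 cycles on 399 points, sign = (−1)^{399−27} = +1.
(53|399)_J = +1 (Zolotarev's lemma cross-check).

+1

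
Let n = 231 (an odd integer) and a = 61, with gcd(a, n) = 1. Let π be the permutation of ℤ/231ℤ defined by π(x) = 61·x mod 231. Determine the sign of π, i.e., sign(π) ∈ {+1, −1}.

+1

Start at x=214: 214 → 118 → 37 → 178 → 1 → 61 → 25 → … (one orbit).
15 cycles of lengths [30, 30, 30, 30, 30, 30, 10, 10, 10, 6, 6, 6, 1, 1, 1].
15 cycles on 231: each ℓ→(−1)^(ℓ−1), product (−1)^216 = +1.
The Jacobi symbol (61|231) = +1 (Zolotarev) agrees.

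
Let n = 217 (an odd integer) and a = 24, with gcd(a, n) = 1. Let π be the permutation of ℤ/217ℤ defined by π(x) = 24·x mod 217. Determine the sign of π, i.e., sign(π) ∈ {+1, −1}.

+1

Orbit of 153 under x↦24x: [153, 200, 26, 190, 3, 72, 209]… (length divides ord_217(24)).
Cycle lengths of π_24 on ℤ/217ℤ: [30, 30, 30, 30, 30, 30, 30, 6, 1]; 9 cycles in total.
217 − 9 = 208 transpositions; sign(π) = (−1)^208 = +1.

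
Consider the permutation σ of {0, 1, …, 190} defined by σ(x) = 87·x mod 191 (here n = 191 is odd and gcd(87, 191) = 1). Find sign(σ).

-1

Start at x=103: 103 → 175 → 136 → 181 → 85 → 137 → 77 → … (one orbit).
Cycle lengths of π_87 on ℤ/191ℤ: [190, 1]; 2 cycles in total.
Σ(ℓ_i−1) = 191−2 = 189; sign = (−1)^189 = -1.
Zolotarev: (87|191) = -1, matching the cycle-count sign.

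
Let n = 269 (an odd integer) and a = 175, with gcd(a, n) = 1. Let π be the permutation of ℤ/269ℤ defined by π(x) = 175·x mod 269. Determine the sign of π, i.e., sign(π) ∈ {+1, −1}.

-1

Orbit of 122 under x↦175x: [122, 99, 109, 245, 104, 177, 40]… (length divides ord_269(175)).
Cycle type of π: 268 + 1; total 2 cycles.
2 cycles on 269: each ℓ→(−1)^(ℓ−1), product (−1)^267 = -1.
Zolotarev: (175|269) = -1, matching the cycle-count sign.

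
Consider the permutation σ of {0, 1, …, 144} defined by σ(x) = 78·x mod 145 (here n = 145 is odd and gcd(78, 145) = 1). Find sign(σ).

Start at x=88: 88 → 49 → 52 → 141 → 123 → 24 → 132 → … (one orbit).
Cycle lengths of π_78 on ℤ/145ℤ: [28, 28, 28, 28, 7, 7, 7, 7, 4, 1]; 10 cycles in total.
With 10 cycles on 145 points, sign = (−1)^{145−10} = -1.

-1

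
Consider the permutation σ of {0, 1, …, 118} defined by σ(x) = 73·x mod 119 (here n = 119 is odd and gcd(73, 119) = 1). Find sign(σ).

+1

Orbit of 48 under x↦73x: [48, 53, 61, 50, 80, 9, 62]… (length divides ord_119(73)).
The orbit structure of x ↦ 73x mod 119: 5 orbits of sizes [48, 48, 16, 6, 1].
n − c = 119 − 5 = 114; sign = (−1)^114 = +1.
(73|119)_J = +1 (Zolotarev's lemma cross-check).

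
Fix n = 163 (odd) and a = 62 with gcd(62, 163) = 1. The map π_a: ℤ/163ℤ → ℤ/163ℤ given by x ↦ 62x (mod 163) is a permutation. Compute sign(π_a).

+1

Orbit of 146 under x↦62x: [146, 87, 15, 115, 121, 4, 85]… (length divides ord_163(62)).
The orbit structure of x ↦ 62x mod 163: 3 orbits of sizes [81, 81, 1].
sign(π) = (−1)^{n − #cycles} = (−1)^{163−3} = (−1)^160 = +1.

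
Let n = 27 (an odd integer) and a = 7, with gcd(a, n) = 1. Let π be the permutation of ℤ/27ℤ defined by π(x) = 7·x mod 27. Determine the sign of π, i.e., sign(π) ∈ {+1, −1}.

Trace 22: π^k(22) = [22, 19, 25, 13, 10, 16, 4] for k=0..6.
Cycle type of π: 9×2 + 3×2 + 1×3; total 7 cycles.
sign(π) = (−1)^{n − #cycles} = (−1)^{27−7} = (−1)^20 = +1.
The Jacobi symbol (7|27) = +1 (Zolotarev) agrees.

+1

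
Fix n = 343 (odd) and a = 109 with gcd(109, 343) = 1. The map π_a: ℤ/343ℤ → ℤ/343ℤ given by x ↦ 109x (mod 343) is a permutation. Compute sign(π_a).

+1

Start at x=151: 151 → 338 → 141 → 277 → 9 → 295 → 256 → … (one orbit).
Decompose π into cycles: lengths [147, 147, 21, 21, 3, 3, 1] (7 cycles, including the fixed point 0).
sign(π) = (−1)^{n − #cycles} = (−1)^{343−7} = (−1)^336 = +1.
Zolotarev: (109|343) = +1, matching the cycle-count sign.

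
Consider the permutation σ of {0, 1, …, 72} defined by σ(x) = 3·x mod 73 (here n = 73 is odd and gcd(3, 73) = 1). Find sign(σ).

Orbit of 46 under x↦3x: [46, 65, 49, 1, 3, 9, 27]… (length divides ord_73(3)).
Cycle lengths of π_3 on ℤ/73ℤ: [12, 12, 12, 12, 12, 12, 1]; 7 cycles in total.
sign(π) = (−1)^{n − #cycles} = (−1)^{73−7} = (−1)^66 = +1.

+1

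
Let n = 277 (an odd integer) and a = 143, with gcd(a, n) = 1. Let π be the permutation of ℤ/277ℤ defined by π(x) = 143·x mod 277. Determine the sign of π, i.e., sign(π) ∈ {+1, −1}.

-1

Start at x=259: 259 → 196 → 51 → 91 → 271 → 250 → 17 → … (one orbit).
Cycle lengths of π_143 on ℤ/277ℤ: [276, 1]; 2 cycles in total.
2 cycles on 277: each ℓ→(−1)^(ℓ−1), product (−1)^275 = -1.
(143|277)_J = -1 (Zolotarev's lemma cross-check).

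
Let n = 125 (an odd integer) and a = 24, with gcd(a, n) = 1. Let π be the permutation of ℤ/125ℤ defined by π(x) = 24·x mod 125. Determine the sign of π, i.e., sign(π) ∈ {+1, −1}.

Start at x=24: 24 → 76 → 74 → 26 → 124 → 101 → 49 → … (one orbit).
Cycle lengths of π_24 on ℤ/125ℤ: [10, 10, 10, 10, 10, 10, 10, 10, 10, 10, 2, 2, 2, 2, 2, 2, 2, 2, 2, 2, 2, 2, 1]; 23 cycles in total.
23 cycles on 125: each ℓ→(−1)^(ℓ−1), product (−1)^102 = +1.

+1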